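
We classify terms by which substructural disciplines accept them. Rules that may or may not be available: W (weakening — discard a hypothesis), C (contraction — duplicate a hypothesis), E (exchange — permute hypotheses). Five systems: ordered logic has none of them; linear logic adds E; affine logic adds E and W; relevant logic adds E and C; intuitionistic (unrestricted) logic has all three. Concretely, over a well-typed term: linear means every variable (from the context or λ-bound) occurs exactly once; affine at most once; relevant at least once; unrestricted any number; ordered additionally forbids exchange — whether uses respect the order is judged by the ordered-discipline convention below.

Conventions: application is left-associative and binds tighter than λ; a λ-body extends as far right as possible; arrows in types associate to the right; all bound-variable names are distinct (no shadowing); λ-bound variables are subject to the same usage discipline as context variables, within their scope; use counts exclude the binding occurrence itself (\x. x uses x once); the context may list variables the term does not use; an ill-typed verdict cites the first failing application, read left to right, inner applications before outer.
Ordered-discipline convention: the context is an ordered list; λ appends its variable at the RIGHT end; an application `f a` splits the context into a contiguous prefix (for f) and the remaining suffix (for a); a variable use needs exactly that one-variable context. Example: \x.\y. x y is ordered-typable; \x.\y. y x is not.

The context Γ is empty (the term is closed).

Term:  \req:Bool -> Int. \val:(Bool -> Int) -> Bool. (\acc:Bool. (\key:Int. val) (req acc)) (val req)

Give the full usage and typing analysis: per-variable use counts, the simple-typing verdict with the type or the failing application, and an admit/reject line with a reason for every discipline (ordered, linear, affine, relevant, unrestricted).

variable uses: req (λ-bound)=2; val (λ-bound)=2; acc (λ-bound)=1; key (λ-bound)=0
left-to-right use order: val, req, acc, val, req
typing: well-typed — term : (Bool -> Int) -> ((Bool -> Int) -> Bool) -> (Bool -> Int) -> Bool
ordered: ✗ — repeated use of req ×2, val ×2; key never used (weakening)
linear: ✗ — repeated use of req ×2, val ×2; key never used (weakening)
affine: ✗ — repeated use of req ×2, val ×2
relevant: ✗ — key never used (weakening)
unrestricted: ✓ — simply typable at (Bool -> Int) -> ((Bool -> Int) -> Bool) -> (Bool -> Int) -> Bool; W, C, E all held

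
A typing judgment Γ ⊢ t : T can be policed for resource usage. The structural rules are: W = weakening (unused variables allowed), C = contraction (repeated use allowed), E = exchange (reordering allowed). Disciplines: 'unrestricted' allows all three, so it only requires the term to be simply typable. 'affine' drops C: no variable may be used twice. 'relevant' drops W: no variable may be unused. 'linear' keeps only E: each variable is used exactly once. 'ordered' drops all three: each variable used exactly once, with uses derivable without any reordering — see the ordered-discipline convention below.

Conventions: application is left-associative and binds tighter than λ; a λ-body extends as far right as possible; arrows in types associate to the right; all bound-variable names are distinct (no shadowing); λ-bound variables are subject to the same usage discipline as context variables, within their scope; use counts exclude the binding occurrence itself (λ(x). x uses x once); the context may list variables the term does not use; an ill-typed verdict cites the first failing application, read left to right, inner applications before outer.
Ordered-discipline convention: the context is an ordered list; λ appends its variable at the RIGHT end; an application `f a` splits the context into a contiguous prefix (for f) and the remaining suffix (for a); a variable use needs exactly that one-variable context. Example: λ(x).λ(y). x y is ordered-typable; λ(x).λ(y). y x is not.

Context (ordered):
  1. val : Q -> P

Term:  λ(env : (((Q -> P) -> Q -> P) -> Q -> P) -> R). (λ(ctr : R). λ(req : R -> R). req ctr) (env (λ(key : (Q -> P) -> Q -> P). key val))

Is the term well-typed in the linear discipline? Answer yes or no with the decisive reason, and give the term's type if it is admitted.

yes — single use per variable (val, env, ctr, req, key); term : ((((Q -> P) -> Q -> P) -> Q -> P) -> R) -> (R -> R) -> R
variable uses: val ×1, env [bound] ×1, ctr [bound] ×1, req [bound] ×1, key [bound] ×1
left-to-right use order: req, ctr, env, key, val
typing: ✓ — ((((Q -> P) -> Q -> P) -> Q -> P) -> R) -> (R -> R) -> R
across the five disciplines: ordered ✗, linear ✓, affine ✓, relevant ✓, unrestricted ✓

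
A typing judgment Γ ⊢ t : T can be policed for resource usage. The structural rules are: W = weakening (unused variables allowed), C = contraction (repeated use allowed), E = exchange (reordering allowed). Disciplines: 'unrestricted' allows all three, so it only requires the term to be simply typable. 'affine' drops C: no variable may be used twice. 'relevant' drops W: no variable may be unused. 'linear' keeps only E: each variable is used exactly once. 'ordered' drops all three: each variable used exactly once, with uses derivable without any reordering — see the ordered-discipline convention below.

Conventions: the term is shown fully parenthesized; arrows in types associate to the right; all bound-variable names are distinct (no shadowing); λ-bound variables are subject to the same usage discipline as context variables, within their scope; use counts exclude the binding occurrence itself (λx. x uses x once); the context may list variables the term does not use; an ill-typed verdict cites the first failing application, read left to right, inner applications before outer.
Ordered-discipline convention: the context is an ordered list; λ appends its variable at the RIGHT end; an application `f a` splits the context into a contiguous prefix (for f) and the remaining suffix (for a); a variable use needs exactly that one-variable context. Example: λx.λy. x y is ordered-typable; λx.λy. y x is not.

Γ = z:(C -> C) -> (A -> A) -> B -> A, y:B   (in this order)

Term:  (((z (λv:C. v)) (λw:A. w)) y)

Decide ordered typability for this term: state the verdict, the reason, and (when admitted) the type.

yes — one use each (z, y, v, w); ordered split holds; term : A
counts: z=1, y=1, v (bound)=1, w (bound)=1
left-to-right use order: z, v, w, y
typing: well-typed — term : A
per-discipline verdicts: ordered ✓ · linear ✓ · affine ✓ · relevant ✓ · unrestricted ✓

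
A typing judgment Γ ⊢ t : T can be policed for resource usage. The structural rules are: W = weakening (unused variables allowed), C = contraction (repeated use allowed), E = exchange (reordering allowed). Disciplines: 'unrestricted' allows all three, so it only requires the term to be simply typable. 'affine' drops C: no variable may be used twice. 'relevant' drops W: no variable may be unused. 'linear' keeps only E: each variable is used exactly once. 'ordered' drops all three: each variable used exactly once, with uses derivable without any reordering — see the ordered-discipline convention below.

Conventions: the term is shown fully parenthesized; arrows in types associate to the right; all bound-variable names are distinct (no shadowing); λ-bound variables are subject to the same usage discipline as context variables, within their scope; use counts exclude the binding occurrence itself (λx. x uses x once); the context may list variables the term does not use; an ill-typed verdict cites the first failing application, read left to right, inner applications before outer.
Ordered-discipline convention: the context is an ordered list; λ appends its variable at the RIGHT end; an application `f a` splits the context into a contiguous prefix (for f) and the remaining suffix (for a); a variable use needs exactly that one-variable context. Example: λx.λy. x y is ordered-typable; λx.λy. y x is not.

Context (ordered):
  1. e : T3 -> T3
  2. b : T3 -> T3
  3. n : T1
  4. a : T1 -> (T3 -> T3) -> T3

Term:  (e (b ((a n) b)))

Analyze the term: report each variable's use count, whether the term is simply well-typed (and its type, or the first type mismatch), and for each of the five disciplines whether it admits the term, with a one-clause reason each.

counts: e ×1, b ×2, n ×1, a ×1
left-to-right use order: e, b, a, n, b
typing: well-typed at T3
ordered: ✗, uses contraction: b ×2
linear: ✗, uses contraction: b ×2
affine: ✗, uses contraction: b ×2
relevant: ✓, every one of e, b, n, a appears
unrestricted: ✓, well-typed at T3; no restrictions here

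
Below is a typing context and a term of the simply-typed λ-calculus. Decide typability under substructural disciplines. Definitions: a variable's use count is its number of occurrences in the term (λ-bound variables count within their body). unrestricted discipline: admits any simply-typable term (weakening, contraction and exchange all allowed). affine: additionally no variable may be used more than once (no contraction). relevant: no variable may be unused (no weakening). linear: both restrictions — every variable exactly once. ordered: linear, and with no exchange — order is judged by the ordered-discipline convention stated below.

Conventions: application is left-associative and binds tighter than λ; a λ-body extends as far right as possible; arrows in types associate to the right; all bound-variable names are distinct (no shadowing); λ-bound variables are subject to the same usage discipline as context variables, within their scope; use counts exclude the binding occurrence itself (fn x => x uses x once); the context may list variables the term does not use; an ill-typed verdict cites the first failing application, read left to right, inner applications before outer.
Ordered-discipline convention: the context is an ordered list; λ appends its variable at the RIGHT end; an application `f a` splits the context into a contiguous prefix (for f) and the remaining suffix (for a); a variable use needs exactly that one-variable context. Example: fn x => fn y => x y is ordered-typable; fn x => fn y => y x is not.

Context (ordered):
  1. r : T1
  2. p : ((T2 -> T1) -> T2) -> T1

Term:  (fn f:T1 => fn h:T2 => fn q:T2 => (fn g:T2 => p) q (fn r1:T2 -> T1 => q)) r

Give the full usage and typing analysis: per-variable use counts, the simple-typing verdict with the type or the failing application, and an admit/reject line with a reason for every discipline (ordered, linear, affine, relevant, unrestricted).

counts: r: 1×; p: 1×; f (λ-bound): 0×; h (λ-bound): 0×; q (λ-bound): 2×; g (λ-bound): 0×; r1 (λ-bound): 0×
use order (left to right): p, q, q, r
typing: well-typed at T2 -> T2 -> T1
ordered: ✗, q ×2 used more than once (contraction); unused: f, h, g, r1 — weakening required
linear: ✗, q ×2 used more than once (contraction); unused: f, h, g, r1 — weakening required
affine: ✗, q ×2 used more than once (contraction)
relevant: ✗, unused: f, h, g, r1 — weakening required
unrestricted: ✓, type-checks (T2 -> T2 -> T1) and nothing is barred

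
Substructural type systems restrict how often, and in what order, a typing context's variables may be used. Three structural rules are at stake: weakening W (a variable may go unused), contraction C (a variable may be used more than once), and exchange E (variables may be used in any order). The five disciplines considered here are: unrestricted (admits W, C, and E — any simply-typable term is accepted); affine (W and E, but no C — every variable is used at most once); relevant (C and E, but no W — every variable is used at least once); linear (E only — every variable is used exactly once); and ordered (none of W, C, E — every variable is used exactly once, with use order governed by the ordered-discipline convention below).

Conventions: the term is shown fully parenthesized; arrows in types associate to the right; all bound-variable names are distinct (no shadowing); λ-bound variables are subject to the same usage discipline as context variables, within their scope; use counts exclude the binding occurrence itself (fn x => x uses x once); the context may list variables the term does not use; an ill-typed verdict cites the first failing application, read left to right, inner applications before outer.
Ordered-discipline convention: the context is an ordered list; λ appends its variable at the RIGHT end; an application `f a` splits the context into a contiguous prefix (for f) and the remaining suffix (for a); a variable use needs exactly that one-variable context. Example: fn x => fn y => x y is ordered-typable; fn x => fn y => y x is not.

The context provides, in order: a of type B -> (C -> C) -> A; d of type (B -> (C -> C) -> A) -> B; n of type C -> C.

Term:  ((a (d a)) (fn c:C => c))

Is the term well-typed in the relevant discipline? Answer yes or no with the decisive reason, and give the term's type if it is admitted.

no — needs weakening: n unused
use counts: a ×2; d ×1; n ×0; c (λ-bound) ×1
order of uses: a, d, a, c
typing: well-typed — term : A
across the five disciplines: ordered ✗ | linear ✗ | affine ✗ | relevant ✗ | unrestricted ✓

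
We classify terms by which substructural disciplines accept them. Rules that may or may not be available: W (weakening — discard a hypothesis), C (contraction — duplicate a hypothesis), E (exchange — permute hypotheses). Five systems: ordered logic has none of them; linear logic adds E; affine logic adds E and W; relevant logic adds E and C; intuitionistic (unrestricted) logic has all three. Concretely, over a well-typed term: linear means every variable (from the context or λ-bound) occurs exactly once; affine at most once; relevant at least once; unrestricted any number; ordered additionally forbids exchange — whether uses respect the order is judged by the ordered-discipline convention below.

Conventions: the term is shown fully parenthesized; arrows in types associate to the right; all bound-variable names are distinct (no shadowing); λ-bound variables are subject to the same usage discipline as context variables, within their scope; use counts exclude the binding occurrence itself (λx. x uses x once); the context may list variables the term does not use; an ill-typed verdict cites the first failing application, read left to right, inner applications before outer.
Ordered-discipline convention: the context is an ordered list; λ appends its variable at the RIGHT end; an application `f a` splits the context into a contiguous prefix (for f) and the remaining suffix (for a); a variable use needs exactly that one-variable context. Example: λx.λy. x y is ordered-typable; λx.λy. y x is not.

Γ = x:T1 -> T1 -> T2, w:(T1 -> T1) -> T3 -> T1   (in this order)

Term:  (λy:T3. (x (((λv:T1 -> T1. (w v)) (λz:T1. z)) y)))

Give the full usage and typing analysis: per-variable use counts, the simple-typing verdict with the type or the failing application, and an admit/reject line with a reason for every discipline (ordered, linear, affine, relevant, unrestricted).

counts: x=1, w=1, y (λ-bound)=1, v (λ-bound)=1, z (λ-bound)=1
uses in reading order: x, w, v, z, y
typing: well-typed at T3 -> T1 -> T2
ordered ✓ (one use each (x, w, y, v, z); ordered split holds)
linear ✓ (exactly-once usage across x, w, y, v, z)
affine ✓ (no duplicate uses among x, w, y, v, z)
relevant ✓ (every one of x, w, y, v, z appears)
unrestricted ✓ (type-checks (T3 -> T1 -> T2) and nothing is barred)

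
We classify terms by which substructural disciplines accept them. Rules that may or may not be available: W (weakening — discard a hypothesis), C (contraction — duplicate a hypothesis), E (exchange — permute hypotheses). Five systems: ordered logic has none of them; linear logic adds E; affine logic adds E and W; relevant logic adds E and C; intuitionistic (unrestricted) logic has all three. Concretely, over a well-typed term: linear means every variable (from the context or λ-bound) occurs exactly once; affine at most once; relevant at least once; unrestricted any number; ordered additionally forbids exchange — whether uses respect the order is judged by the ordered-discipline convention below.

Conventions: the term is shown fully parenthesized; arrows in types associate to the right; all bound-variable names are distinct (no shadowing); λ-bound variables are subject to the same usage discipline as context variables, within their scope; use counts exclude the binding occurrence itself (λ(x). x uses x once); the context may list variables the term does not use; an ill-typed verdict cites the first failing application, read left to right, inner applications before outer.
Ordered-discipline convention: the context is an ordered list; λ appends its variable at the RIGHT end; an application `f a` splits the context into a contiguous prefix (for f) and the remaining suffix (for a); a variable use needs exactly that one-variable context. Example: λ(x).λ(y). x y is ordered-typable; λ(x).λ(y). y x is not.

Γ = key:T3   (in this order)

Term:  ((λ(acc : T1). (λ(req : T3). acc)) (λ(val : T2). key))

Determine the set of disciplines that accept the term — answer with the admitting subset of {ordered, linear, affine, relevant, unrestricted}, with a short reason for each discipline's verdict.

admitted by: none
usage: key: 1×; acc (λ-bound): 1×; req (λ-bound): 0×; val (λ-bound): 0×
use order (left to right): acc, key
typing: ill-typed: a function awaiting T1 gets T2 -> T3
ordered: ✗ — fails simple typing
linear: ✗ — a type mismatch blocks all five
affine: ✗ — the type mismatch rejects it
relevant: ✗ — not simply typable
unrestricted: ✗ — fails simple typing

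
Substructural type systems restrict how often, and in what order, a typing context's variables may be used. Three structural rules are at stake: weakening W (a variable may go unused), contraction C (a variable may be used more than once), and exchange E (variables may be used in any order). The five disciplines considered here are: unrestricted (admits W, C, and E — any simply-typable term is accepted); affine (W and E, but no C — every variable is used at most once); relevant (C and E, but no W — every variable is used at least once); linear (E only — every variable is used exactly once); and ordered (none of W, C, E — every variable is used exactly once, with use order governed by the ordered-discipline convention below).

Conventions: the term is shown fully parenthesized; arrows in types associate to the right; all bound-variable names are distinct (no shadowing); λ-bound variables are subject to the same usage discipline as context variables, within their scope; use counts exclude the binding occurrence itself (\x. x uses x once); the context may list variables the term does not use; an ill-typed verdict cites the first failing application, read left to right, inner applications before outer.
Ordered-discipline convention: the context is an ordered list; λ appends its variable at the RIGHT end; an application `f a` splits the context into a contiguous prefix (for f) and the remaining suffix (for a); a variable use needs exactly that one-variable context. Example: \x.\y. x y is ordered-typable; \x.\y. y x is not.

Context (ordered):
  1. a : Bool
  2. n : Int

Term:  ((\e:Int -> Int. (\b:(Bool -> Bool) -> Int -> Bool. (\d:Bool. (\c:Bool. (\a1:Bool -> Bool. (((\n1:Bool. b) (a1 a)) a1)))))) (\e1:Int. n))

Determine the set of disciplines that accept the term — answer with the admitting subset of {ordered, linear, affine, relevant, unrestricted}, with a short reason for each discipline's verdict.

accepted by: unrestricted
counts: a: 1, n: 1, e (bound): 0, b (bound): 1, d (bound): 0, c (bound): 0, a1 (bound): 2, n1 (bound): 0, e1 (bound): 0
uses in reading order: b, a1, a, a1, n
typing: well-typed at ((Bool -> Bool) -> Int -> Bool) -> Bool -> Bool -> (Bool -> Bool) -> Int -> Bool
ordered: ✗ — a1 ×2 used more than once (contraction); e, d, c, n1, e1 left unused
linear: ✗ — a1 ×2 used more than once (contraction); e, d, c, n1, e1 left unused
affine: ✗ — a1 ×2 used more than once (contraction)
relevant: ✗ — e, d, c, n1, e1 left unused
unrestricted: ✓ — well-typed at ((Bool -> Bool) -> Int -> Bool) -> Bool -> Bool -> (Bool -> Bool) -> Int -> Bool; no restrictions here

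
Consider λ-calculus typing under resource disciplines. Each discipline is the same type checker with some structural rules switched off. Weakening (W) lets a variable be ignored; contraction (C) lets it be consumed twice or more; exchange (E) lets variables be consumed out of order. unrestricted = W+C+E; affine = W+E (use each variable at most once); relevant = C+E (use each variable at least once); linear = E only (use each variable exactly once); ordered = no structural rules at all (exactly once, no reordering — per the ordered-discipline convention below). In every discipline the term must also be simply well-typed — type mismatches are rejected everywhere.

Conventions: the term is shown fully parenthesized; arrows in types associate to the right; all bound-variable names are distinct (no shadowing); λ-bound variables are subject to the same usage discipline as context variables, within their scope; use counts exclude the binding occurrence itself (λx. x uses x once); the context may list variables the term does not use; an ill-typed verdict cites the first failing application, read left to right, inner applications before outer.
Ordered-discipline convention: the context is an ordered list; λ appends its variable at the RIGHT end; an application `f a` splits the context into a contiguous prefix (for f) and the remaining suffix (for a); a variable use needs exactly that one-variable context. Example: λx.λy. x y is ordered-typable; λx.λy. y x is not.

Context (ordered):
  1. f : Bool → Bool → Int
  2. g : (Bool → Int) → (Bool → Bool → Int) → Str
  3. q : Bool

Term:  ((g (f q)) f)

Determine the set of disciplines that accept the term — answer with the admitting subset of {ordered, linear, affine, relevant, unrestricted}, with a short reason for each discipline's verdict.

accepted by: relevant, unrestricted
variable uses: f: 2, g: 1, q: 1
uses in reading order: g, f, q, f
typing: the term checks, with type Str
ordered: ✗ — uses contraction: f ×2
linear: ✗ — uses contraction: f ×2
affine: ✗ — uses contraction: f ×2
relevant: ✓ — none of f, g, q goes unused
unrestricted: ✓ — simply typable at Str; W, C, E all held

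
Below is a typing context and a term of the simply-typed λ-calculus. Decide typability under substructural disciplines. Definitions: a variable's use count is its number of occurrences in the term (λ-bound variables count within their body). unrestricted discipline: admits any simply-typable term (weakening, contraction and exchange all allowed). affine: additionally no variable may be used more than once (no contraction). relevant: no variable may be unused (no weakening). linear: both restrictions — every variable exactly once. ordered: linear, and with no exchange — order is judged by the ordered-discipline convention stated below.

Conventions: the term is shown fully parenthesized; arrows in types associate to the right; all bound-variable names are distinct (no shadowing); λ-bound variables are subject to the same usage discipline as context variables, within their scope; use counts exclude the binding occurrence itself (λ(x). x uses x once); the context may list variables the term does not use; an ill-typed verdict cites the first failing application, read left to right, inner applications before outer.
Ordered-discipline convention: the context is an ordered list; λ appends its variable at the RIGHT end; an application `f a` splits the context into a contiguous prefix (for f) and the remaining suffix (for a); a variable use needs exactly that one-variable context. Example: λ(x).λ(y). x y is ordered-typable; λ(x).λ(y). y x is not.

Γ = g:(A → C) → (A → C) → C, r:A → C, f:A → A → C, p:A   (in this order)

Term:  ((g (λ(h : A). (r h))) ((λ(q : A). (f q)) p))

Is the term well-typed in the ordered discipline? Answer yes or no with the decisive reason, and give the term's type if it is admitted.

yes — one use each (g, r, f, p, h, q); ordered split holds; term : C
usage: g=1; r=1; f=1; p=1; h (λ-bound)=1; q (λ-bound)=1
uses in reading order: g, r, h, f, q, p
typing: ✓ — C
across the five disciplines: ordered ✓ | linear ✓ | affine ✓ | relevant ✓ | unrestricted ✓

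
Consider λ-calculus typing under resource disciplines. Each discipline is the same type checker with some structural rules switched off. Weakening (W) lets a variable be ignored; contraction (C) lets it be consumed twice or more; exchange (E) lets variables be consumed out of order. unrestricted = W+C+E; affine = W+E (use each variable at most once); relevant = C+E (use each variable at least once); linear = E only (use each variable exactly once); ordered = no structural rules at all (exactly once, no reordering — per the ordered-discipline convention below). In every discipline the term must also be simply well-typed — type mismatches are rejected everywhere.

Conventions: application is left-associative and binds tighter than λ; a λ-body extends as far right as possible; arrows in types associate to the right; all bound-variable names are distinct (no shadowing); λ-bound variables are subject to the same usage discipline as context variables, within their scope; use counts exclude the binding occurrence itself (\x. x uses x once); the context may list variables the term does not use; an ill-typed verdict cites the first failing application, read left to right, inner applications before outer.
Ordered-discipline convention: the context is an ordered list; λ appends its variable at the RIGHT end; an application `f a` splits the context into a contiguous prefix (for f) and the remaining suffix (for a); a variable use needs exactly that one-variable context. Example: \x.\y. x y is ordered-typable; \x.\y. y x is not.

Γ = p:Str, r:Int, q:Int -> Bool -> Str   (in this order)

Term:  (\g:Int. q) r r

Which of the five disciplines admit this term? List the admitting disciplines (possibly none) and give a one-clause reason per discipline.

admitted by: unrestricted
usage: p ×0, r ×2, q ×1, g (bound) ×0
uses in reading order: q, r, r
typing: the term checks, with type Bool -> Str
ordered ✗ (r ×2 used more than once (contraction); p, g never used (weakening))
linear ✗ (r ×2 used more than once (contraction); p, g never used (weakening))
affine ✗ (r ×2 used more than once (contraction))
relevant ✗ (p, g never used (weakening))
unrestricted ✓ (well-typed at Bool -> Str; no restrictions here)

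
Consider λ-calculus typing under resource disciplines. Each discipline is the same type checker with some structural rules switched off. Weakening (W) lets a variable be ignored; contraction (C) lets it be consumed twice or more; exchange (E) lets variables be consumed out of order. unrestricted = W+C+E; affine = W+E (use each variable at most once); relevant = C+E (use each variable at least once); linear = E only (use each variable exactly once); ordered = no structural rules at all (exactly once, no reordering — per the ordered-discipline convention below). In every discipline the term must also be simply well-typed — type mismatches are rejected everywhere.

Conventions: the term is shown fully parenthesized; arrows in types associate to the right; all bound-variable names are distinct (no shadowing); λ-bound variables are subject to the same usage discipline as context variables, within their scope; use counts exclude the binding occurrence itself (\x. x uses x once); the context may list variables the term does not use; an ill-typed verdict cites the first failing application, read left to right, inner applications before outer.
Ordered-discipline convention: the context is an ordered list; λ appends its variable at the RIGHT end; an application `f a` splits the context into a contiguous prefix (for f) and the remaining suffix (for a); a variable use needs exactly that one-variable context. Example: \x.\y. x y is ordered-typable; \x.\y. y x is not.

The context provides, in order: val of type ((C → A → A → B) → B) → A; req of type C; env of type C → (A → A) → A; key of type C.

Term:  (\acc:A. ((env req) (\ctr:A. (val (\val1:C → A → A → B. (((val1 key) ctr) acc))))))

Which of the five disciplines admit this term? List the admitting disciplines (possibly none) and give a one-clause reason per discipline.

admitting disciplines: linear, affine, relevant, unrestricted
use counts: val: 1, req: 1, env: 1, key: 1, acc (λ-bound): 1, ctr (λ-bound): 1, val1 (λ-bound): 1
order of uses: env, req, val, val1, key, ctr, acc
typing: well-typed — term : A → A
ordered: ✗, no contiguous prefix/suffix split fits env, req, val, val1, key, ctr, acc
linear: ✓, val, req, env, key, acc, ctr, val1: one use apiece
affine: ✓, none of val, req, env, key, acc, ctr, val1 used more than once
relevant: ✓, val, req, env, key, acc, ctr, val1: all used, weakening unneeded
unrestricted: ✓, simply typable at A → A; W, C, E all held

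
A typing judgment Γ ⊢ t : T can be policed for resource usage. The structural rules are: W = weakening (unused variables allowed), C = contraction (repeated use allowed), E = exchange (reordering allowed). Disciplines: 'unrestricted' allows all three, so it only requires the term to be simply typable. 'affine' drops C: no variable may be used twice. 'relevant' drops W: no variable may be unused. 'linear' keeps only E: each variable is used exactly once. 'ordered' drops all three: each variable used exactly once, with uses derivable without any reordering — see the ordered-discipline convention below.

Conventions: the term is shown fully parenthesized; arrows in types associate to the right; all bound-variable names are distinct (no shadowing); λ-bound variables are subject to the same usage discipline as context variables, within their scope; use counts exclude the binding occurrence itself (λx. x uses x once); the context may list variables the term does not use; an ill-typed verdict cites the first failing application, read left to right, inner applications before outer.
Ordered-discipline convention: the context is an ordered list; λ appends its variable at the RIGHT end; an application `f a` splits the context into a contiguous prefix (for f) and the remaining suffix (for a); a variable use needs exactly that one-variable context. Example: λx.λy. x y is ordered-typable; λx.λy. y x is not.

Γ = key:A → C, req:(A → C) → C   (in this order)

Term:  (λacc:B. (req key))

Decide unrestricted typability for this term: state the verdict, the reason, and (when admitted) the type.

yes — type-checks (B → C) and nothing is barred; term : B → C
counts: key=1; req=1; acc (λ-bound)=0
uses in reading order: req, key
typing: the term checks, with type B → C
per-discipline verdicts: ordered ✗ | linear ✗ | affine ✓ | relevant ✗ | unrestricted ✓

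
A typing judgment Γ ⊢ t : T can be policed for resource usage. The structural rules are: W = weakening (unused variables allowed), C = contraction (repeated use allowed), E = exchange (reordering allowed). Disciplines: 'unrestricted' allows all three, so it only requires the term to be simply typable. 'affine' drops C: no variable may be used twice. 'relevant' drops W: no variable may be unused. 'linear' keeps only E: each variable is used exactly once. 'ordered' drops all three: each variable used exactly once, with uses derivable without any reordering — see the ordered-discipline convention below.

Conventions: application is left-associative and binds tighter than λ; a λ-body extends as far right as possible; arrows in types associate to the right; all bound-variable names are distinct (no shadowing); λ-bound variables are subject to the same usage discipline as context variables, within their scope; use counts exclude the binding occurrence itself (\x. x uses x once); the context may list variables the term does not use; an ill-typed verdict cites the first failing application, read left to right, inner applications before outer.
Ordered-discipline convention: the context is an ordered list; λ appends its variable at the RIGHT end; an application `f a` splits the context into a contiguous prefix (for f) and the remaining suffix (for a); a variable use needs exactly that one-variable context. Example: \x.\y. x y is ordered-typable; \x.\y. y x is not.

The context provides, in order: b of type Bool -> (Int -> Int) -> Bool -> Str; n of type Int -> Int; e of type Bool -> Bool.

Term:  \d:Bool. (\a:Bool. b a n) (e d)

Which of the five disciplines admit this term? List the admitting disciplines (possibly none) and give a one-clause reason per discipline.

admitted by: linear, affine, relevant, unrestricted
variable uses: b=1; n=1; e=1; d [bound]=1; a [bound]=1
order of uses: b, a, n, e, d
typing: ✓ — Bool -> Bool -> Str
ordered: ✗ — no ordered split (uses run b, a, n, e, d)
linear: ✓ — each of b, n, e, d, a used exactly once
affine: ✓ — none of b, n, e, d, a used more than once
relevant: ✓ — at least one use each (b, n, e, d, a)
unrestricted: ✓ — type-checks (Bool -> Bool -> Str) and nothing is barred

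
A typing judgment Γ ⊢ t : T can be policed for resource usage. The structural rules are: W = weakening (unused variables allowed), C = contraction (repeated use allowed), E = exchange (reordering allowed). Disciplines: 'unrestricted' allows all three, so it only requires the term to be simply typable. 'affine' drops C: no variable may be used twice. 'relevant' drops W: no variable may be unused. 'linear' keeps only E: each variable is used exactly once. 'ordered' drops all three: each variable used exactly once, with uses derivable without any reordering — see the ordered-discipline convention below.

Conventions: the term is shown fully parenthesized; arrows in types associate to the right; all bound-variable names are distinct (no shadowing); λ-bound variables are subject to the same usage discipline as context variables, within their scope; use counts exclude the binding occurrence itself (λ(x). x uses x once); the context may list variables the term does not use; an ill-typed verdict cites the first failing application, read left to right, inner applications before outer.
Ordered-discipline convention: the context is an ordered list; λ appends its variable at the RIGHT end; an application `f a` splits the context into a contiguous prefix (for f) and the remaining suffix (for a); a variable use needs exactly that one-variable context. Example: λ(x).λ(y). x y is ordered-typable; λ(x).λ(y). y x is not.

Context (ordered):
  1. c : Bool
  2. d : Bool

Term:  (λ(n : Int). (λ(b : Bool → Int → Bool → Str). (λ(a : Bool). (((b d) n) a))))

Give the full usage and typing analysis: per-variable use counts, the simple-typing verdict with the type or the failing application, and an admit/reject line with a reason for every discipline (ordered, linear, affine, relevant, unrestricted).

variable uses: c ×0; d ×1; n (λ-bound) ×1; b (λ-bound) ×1; a (λ-bound) ×1
left-to-right use order: b, d, n, a
typing: the term checks, with type Int → (Bool → Int → Bool → Str) → Bool → Str
ordered: ✗, c never used (weakening)
linear: ✗, c never used (weakening)
affine: ✓, c, d, n, b, a: no repeats, contraction unneeded
relevant: ✗, c never used (weakening)
unrestricted: ✓, type-checks (Int → (Bool → Int → Bool → Str) → Bool → Str) and nothing is barred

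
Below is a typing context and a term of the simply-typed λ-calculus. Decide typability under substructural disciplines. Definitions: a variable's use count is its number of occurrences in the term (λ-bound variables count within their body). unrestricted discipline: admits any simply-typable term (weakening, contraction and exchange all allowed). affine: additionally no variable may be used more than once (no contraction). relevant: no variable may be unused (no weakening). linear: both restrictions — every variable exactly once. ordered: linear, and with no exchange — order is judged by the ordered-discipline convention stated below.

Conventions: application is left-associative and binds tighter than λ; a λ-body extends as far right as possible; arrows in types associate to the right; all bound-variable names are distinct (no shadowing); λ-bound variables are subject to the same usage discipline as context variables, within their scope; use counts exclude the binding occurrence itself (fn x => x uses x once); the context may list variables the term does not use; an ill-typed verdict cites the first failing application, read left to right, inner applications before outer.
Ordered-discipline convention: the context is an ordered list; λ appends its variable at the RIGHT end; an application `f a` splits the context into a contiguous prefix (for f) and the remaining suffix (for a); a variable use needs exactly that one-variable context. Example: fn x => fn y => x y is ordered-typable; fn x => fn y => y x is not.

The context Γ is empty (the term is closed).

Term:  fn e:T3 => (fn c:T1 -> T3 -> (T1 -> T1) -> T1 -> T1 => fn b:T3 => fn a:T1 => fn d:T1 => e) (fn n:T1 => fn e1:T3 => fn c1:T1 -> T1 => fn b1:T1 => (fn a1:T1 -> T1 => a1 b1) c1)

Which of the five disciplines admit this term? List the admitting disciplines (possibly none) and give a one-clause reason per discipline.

admitted in: affine, unrestricted
usage: e (λ-bound): 1×, c (λ-bound): 0×, b (λ-bound): 0×, a (λ-bound): 0×, d (λ-bound): 0×, n (λ-bound): 0×, e1 (λ-bound): 0×, c1 (λ-bound): 1×, b1 (λ-bound): 1×, a1 (λ-bound): 1×
use order (left to right): e, a1, b1, c1
typing: the term checks, with type T3 -> T3 -> T1 -> T1 -> T3
ordered ✗ (c, b, a, d, n, e1 left unused)
linear ✗ (c, b, a, d, n, e1 left unused)
affine ✓ (e, c, b, a, d, n, e1, c1, b1, a1: no repeats, contraction unneeded)
relevant ✗ (c, b, a, d, n, e1 left unused)
unrestricted ✓ (type-checks (T3 -> T3 -> T1 -> T1 -> T3) and nothing is barred)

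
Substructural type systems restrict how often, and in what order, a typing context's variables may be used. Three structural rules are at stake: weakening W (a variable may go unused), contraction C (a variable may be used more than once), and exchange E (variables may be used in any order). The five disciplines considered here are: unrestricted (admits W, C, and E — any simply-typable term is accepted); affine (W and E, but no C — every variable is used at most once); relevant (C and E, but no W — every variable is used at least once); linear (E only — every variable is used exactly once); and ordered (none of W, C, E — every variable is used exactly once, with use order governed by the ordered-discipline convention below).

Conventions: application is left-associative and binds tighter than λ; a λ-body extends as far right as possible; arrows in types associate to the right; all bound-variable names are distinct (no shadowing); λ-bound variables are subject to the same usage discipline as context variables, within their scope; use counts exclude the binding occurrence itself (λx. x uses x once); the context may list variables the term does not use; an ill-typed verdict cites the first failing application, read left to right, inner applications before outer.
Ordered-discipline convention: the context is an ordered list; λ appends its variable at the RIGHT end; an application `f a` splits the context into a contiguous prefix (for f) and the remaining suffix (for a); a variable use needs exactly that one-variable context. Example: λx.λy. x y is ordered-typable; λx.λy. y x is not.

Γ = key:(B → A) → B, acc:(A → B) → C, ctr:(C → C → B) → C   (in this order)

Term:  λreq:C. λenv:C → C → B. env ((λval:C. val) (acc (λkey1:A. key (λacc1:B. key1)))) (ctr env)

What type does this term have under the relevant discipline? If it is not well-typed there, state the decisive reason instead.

not well-typed under relevant — req, acc1 never used (weakening)
variable uses: key ×1; acc ×1; ctr ×1; req [bound] ×0; env [bound] ×2; val [bound] ×1; key1 [bound] ×1; acc1 [bound] ×0
use order (left to right): env, val, acc, key, key1, ctr, env
typing: ✓ — C → (C → C → B) → B
all disciplines: ordered ✗; linear ✗; affine ✗; relevant ✗; unrestricted ✓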